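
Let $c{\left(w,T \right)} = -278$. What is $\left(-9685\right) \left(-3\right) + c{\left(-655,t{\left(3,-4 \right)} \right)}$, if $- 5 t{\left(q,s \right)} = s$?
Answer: $28777$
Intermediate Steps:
$t{\left(q,s \right)} = - \frac{s}{5}$
$\left(-9685\right) \left(-3\right) + c{\left(-655,t{\left(3,-4 \right)} \right)} = \left(-9685\right) \left(-3\right) - 278 = 29055 - 278 = 28777$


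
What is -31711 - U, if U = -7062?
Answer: -24649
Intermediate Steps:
-31711 - U = -31711 - 1*(-7062) = -31711 + 7062 = -24649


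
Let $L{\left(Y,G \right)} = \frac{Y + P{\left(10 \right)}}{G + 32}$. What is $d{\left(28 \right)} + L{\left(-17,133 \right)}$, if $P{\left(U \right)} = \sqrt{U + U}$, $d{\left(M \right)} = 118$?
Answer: $\frac{19453}{165} + \frac{2 \sqrt{5}}{165} \approx 117.92$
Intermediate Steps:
$P{\left(U \right)} = \sqrt{2} \sqrt{U}$ ($P{\left(U \right)} = \sqrt{2 U} = \sqrt{2} \sqrt{U}$)
$L{\left(Y,G \right)} = \frac{Y + 2 \sqrt{5}}{32 + G}$ ($L{\left(Y,G \right)} = \frac{Y + \sqrt{2} \sqrt{10}}{G + 32} = \frac{Y + 2 \sqrt{5}}{32 + G}$)
$d{\left(28 \right)} + L{\left(-17,133 \right)} = 118 + \frac{-17 + 2 \sqrt{5}}{32 + 133} = 118 + \frac{-17 + 2 \sqrt{5}}{165} = 118 - \left(\frac{17}{165} - \frac{2 \sqrt{5}}{165}\right) = \frac{19453}{165} + \frac{2 \sqrt{5}}{165}$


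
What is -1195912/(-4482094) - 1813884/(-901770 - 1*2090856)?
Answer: 975742994834/1117769253237 ≈ 0.87294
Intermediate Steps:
-1195912/(-4482094) - 1813884/(-901770 - 1*2090856) = -1195912*(-1/4482094) - 1813884/(-901770 - 2090856) = 597956/2241047 - 1813884/(-2992626) = 597956/2241047 - 1813884*(-1/2992626) = 597956/2241047 + 302314/498771 = 975742994834/1117769253237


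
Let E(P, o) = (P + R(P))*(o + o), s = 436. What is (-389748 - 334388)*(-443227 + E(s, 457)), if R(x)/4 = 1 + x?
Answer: -1124546277064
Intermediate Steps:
R(x) = 4 + 4*x (R(x) = 4*(1 + x) = 4 + 4*x)
E(P, o) = 2*o*(4 + 5*P) (E(P, o) = (P + (4 + 4*P))*(o + o) = (4 + 5*P)*(2*o) = 2*o*(4 + 5*P))
(-389748 - 334388)*(-443227 + E(s, 457)) = (-389748 - 334388)*(-443227 + 2*457*(4 + 5*436)) = -724136*(-443227 + 2*457*(4 + 2180)) = -724136*(-443227 + 2*457*2184) = -724136*(-443227 + 1996176) = -724136*1552949 = -1124546277064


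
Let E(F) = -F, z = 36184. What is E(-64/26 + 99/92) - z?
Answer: -43274407/1196 ≈ -36183.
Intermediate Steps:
E(-64/26 + 99/92) - z = -(-64/26 + 99/92) - 1*36184 = -(-64*1/26 + 99*(1/92)) - 36184 = -(-32/13 + 99/92) - 36184 = -1*(-1657/1196) - 36184 = 1657/1196 - 36184 = -43274407/1196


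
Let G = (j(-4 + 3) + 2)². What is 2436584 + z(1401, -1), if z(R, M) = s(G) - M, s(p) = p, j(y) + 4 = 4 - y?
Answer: 2436594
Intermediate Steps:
j(y) = -y (j(y) = -4 + (4 - y) = -y)
G = 9 (G = (-(-4 + 3) + 2)² = (-1*(-1) + 2)² = (1 + 2)² = 3² = 9)
z(R, M) = 9 - M
2436584 + z(1401, -1) = 2436584 + (9 - 1*(-1)) = 2436584 + (9 + 1) = 2436584 + 10 = 2436594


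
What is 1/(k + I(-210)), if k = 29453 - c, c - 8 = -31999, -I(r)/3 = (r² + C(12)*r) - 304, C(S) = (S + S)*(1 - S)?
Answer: -1/236264 ≈ -4.2326e-6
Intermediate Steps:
C(S) = 2*S*(1 - S) (C(S) = (2*S)*(1 - S) = 2*S*(1 - S))
I(r) = 912 - 3*r² + 792*r (I(r) = -3*((r² + (2*12*(1 - 1*12))*r) - 304) = -3*((r² + (2*12*(1 - 12))*r) - 304) = -3*((r² + (2*12*(-11))*r) - 304) = -3*((r² - 264*r) - 304) = -3*(-304 + r² - 264*r) = 912 - 3*r² + 792*r)
c = -31991 (c = 8 - 31999 = -31991)
k = 61444 (k = 29453 - 1*(-31991) = 29453 + 31991 = 61444)
1/(k + I(-210)) = 1/(61444 + (912 - 3*(-210)² + 792*(-210))) = 1/(61444 + (912 - 3*44100 - 166320)) = 1/(61444 + (912 - 132300 - 166320)) = 1/(61444 - 297708) = 1/(-236264) = -1/236264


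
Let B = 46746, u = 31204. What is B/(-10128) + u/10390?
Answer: -14138069/8769160 ≈ -1.6122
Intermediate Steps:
B/(-10128) + u/10390 = 46746/(-10128) + 31204/10390 = 46746*(-1/10128) + 31204*(1/10390) = -7791/1688 + 15602/5195 = -14138069/8769160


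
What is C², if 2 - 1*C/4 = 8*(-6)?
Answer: 40000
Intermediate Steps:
C = 200 (C = 8 - 32*(-6) = 8 - 4*(-48) = 8 + 192 = 200)
C² = 200² = 40000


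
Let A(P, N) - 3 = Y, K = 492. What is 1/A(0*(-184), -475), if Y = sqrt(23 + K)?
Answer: -3/506 + sqrt(515)/506 ≈ 0.038920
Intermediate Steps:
Y = sqrt(515) (Y = sqrt(23 + 492) = sqrt(515) ≈ 22.694)
A(P, N) = 3 + sqrt(515)
1/A(0*(-184), -475) = 1/(3 + sqrt(515))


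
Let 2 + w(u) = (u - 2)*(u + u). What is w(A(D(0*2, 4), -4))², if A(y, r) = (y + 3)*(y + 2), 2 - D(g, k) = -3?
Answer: 36554116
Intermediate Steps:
D(g, k) = 5 (D(g, k) = 2 - 1*(-3) = 2 + 3 = 5)
A(y, r) = (2 + y)*(3 + y) (A(y, r) = (3 + y)*(2 + y) = (2 + y)*(3 + y))
w(u) = -2 + 2*u*(-2 + u) (w(u) = -2 + (u - 2)*(u + u) = -2 + (-2 + u)*(2*u) = -2 + 2*u*(-2 + u))
w(A(D(0*2, 4), -4))² = (-2 - 4*(6 + 5² + 5*5) + 2*(6 + 5² + 5*5)²)² = (-2 - 4*(6 + 25 + 25) + 2*(6 + 25 + 25)²)² = (-2 - 4*56 + 2*56²)² = (-2 - 224 + 2*3136)² = (-2 - 224 + 6272)² = 6046² = 36554116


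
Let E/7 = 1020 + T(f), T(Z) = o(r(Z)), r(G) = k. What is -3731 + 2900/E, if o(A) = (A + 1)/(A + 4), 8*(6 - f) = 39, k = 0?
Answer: -106571877/28567 ≈ -3730.6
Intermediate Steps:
f = 9/8 (f = 6 - ⅛*39 = 6 - 39/8 = 9/8 ≈ 1.1250)
r(G) = 0
o(A) = (1 + A)/(4 + A)
T(Z) = ¼ (T(Z) = (1 + 0)/(4 + 0) = 1/4 = (¼)*1 = ¼)
E = 28567/4 (E = 7*(1020 + ¼) = 7*(4081/4) = 28567/4 ≈ 7141.8)
-3731 + 2900/E = -3731 + 2900/(28567/4) = -3731 + 2900*(4/28567) = -3731 + 11600/28567 = -106571877/28567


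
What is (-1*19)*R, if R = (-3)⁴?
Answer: -1539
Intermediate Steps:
R = 81
(-1*19)*R = -1*19*81 = -19*81 = -1539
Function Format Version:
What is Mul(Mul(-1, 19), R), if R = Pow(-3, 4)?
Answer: -1539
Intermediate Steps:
R = 81
Mul(Mul(-1, 19), R) = Mul(Mul(-1, 19), 81) = Mul(-19, 81) = -1539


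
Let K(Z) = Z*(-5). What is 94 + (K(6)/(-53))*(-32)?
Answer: 4022/53 ≈ 75.887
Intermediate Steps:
K(Z) = -5*Z
94 + (K(6)/(-53))*(-32) = 94 + (-5*6/(-53))*(-32) = 94 - 30*(-1/53)*(-32) = 94 + (30/53)*(-32) = 94 - 960/53 = 4022/53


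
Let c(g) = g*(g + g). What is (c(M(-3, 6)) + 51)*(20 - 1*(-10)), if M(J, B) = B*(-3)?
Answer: 20970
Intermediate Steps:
M(J, B) = -3*B
c(g) = 2*g**2 (c(g) = g*(2*g) = 2*g**2)
(c(M(-3, 6)) + 51)*(20 - 1*(-10)) = (2*(-3*6)**2 + 51)*(20 - 1*(-10)) = (2*(-18)**2 + 51)*(20 + 10) = (2*324 + 51)*30 = (648 + 51)*30 = 699*30 = 20970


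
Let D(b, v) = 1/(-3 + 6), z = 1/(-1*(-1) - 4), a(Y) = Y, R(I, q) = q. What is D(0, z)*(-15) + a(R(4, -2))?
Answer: -7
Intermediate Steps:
z = -⅓ (z = 1/(1 - 4) = 1/(-3) = -⅓ ≈ -0.33333)
D(b, v) = ⅓ (D(b, v) = 1/3 = ⅓)
D(0, z)*(-15) + a(R(4, -2)) = (⅓)*(-15) - 2 = -5 - 2 = -7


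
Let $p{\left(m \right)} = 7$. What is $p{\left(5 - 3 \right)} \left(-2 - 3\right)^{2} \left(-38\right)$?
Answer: $-6650$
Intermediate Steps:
$p{\left(5 - 3 \right)} \left(-2 - 3\right)^{2} \left(-38\right) = 7 \left(-2 - 3\right)^{2} \left(-38\right) = 7 \left(-5\right)^{2} \left(-38\right) = 7 \cdot 25 \left(-38\right) = 175 \left(-38\right) = -6650$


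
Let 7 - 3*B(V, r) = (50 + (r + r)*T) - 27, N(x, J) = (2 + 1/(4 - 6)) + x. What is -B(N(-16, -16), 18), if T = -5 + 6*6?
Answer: 1132/3 ≈ 377.33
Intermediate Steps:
T = 31 (T = -5 + 36 = 31)
N(x, J) = 3/2 + x (N(x, J) = (2 + 1/(-2)) + x = (2 - ½) + x = 3/2 + x)
B(V, r) = -16/3 - 62*r/3 (B(V, r) = 7/3 - ((50 + (r + r)*31) - 27)/3 = 7/3 - ((50 + (2*r)*31) - 27)/3 = 7/3 - ((50 + 62*r) - 27)/3 = 7/3 - (23 + 62*r)/3 = 7/3 + (-23/3 - 62*r/3) = -16/3 - 62*r/3)
-B(N(-16, -16), 18) = -(-16/3 - 62/3*18) = -(-16/3 - 372) = -1*(-1132/3) = 1132/3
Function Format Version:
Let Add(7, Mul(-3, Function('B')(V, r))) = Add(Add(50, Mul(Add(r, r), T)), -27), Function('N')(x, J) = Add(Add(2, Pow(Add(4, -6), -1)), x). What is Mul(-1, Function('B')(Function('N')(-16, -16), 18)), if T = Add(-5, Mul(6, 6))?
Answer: Rational(1132, 3) ≈ 377.33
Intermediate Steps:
T = 31 (T = Add(-5, 36) = 31)
Function('N')(x, J) = Add(Rational(3, 2), x) (Function('N')(x, J) = Add(Add(2, Pow(-2, -1)), x) = Add(Add(2, Rational(-1, 2)), x) = Add(Rational(3, 2), x))
Function('B')(V, r) = Add(Rational(-16, 3), Mul(Rational(-62, 3), r)) (Function('B')(V, r) = Add(Rational(7, 3), Mul(Rational(-1, 3), Add(Add(50, Mul(Add(r, r), 31)), -27))) = Add(Rational(7, 3), Mul(Rational(-1, 3), Add(Add(50, Mul(Mul(2, r), 31)), -27))) = Add(Rational(7, 3), Mul(Rational(-1, 3), Add(Add(50, Mul(62, r)), -27))) = Add(Rational(7, 3), Mul(Rational(-1, 3), Add(23, Mul(62, r)))) = Add(Rational(7, 3), Add(Rational(-23, 3), Mul(Rational(-62, 3), r))) = Add(Rational(-16, 3), Mul(Rational(-62, 3), r)))
Mul(-1, Function('B')(Function('N')(-16, -16), 18)) = Mul(-1, Add(Rational(-16, 3), Mul(Rational(-62, 3), 18))) = Mul(-1, Add(Rational(-16, 3), -372)) = Mul(-1, Rational(-1132, 3)) = Rational(1132, 3)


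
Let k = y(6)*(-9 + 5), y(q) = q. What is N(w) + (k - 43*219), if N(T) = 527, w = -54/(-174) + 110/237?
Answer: -8914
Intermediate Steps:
w = 5323/6873 (w = -54*(-1/174) + 110*(1/237) = 9/29 + 110/237 = 5323/6873 ≈ 0.77448)
k = -24 (k = 6*(-9 + 5) = 6*(-4) = -24)
N(w) + (k - 43*219) = 527 + (-24 - 43*219) = 527 + (-24 - 9417) = 527 - 9441 = -8914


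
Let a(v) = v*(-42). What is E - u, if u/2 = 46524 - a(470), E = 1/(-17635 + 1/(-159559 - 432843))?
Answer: -1384521245259490/10447009271 ≈ -1.3253e+5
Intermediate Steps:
E = -592402/10447009271 (E = 1/(-17635 + 1/(-592402)) = 1/(-17635 - 1/592402) = 1/(-10447009271/592402) = -592402/10447009271 ≈ -5.6705e-5)
a(v) = -42*v
u = 132528 (u = 2*(46524 - (-42)*470) = 2*(46524 - 1*(-19740)) = 2*(46524 + 19740) = 2*66264 = 132528)
E - u = -592402/10447009271 - 1*132528 = -592402/10447009271 - 132528 = -1384521245259490/10447009271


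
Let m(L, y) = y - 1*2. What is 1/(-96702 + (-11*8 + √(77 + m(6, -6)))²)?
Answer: -88889/7899116977 + 176*√69/7899116977 ≈ -1.1068e-5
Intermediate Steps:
m(L, y) = -2 + y (m(L, y) = y - 2 = -2 + y)
1/(-96702 + (-11*8 + √(77 + m(6, -6)))²) = 1/(-96702 + (-11*8 + √(77 + (-2 - 6)))²) = 1/(-96702 + (-88 + √(77 - 8))²) = 1/(-96702 + (-88 + √69)²)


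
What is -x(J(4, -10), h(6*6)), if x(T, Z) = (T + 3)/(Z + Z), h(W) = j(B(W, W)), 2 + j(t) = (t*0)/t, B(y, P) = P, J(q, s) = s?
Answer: -7/4 ≈ -1.7500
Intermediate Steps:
j(t) = -2 (j(t) = -2 + (t*0)/t = -2 + 0/t = -2 + 0 = -2)
h(W) = -2
x(T, Z) = (3 + T)/(2*Z) (x(T, Z) = (3 + T)/((2*Z)) = (3 + T)*(1/(2*Z)) = (3 + T)/(2*Z))
-x(J(4, -10), h(6*6)) = -(3 - 10)/(2*(-2)) = -(-1)*(-7)/(2*2) = -1*7/4 = -7/4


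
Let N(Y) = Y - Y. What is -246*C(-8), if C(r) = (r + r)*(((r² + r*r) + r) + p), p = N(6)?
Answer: 472320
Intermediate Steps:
N(Y) = 0
p = 0
C(r) = 2*r*(r + 2*r²) (C(r) = (r + r)*(((r² + r*r) + r) + 0) = (2*r)*(((r² + r²) + r) + 0) = (2*r)*((2*r² + r) + 0) = (2*r)*((r + 2*r²) + 0) = (2*r)*(r + 2*r²) = 2*r*(r + 2*r²))
-246*C(-8) = -246*(-8)²*(2 + 4*(-8)) = -15744*(2 - 32) = -15744*(-30) = -246*(-1920) = 472320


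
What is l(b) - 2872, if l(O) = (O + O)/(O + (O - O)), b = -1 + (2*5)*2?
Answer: -2870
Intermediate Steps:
b = 19 (b = -1 + 10*2 = -1 + 20 = 19)
l(O) = 2 (l(O) = (2*O)/(O + 0) = (2*O)/O = 2)
l(b) - 2872 = 2 - 2872 = -2870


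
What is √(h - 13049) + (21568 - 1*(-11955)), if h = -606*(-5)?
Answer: 33523 + I*√10019 ≈ 33523.0 + 100.09*I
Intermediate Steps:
h = 3030
√(h - 13049) + (21568 - 1*(-11955)) = √(3030 - 13049) + (21568 - 1*(-11955)) = √(-10019) + (21568 + 11955) = I*√10019 + 33523 = 33523 + I*√10019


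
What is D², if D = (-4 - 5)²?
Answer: 6561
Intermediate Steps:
D = 81 (D = (-9)² = 81)
D² = 81² = 6561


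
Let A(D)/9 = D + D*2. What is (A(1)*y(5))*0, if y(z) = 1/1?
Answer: 0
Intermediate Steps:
y(z) = 1
A(D) = 27*D (A(D) = 9*(D + D*2) = 9*(D + 2*D) = 9*(3*D) = 27*D)
(A(1)*y(5))*0 = ((27*1)*1)*0 = (27*1)*0 = 27*0 = 0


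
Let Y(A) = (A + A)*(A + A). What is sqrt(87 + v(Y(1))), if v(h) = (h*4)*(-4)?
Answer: sqrt(23) ≈ 4.7958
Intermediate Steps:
Y(A) = 4*A**2 (Y(A) = (2*A)*(2*A) = 4*A**2)
v(h) = -16*h (v(h) = (4*h)*(-4) = -16*h)
sqrt(87 + v(Y(1))) = sqrt(87 - 64*1**2) = sqrt(87 - 64) = sqrt(23)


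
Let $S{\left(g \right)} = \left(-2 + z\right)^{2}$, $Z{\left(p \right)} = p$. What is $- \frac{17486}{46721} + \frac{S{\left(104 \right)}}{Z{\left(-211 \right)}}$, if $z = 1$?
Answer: $- \frac{3736267}{9858131} \approx -0.379$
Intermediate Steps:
$S{\left(g \right)} = 1$ ($S{\left(g \right)} = \left(-2 + 1\right)^{2} = \left(-1\right)^{2} = 1$)
$- \frac{17486}{46721} + \frac{S{\left(104 \right)}}{Z{\left(-211 \right)}} = - \frac{17486}{46721} + 1 \frac{1}{-211} = \left(-17486\right) \frac{1}{46721} + 1 \left(- \frac{1}{211}\right) = - \frac{17486}{46721} - \frac{1}{211} = - \frac{3736267}{9858131}$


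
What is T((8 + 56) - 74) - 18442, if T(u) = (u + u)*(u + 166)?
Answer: -21562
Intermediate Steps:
T(u) = 2*u*(166 + u) (T(u) = (2*u)*(166 + u) = 2*u*(166 + u))
T((8 + 56) - 74) - 18442 = 2*((8 + 56) - 74)*(166 + ((8 + 56) - 74)) - 18442 = 2*(64 - 74)*(166 + (64 - 74)) - 18442 = 2*(-10)*(166 - 10) - 18442 = 2*(-10)*156 - 18442 = -3120 - 18442 = -21562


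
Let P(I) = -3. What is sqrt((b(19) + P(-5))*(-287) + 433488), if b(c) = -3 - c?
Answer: sqrt(440663) ≈ 663.82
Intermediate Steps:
sqrt((b(19) + P(-5))*(-287) + 433488) = sqrt(((-3 - 1*19) - 3)*(-287) + 433488) = sqrt(((-3 - 19) - 3)*(-287) + 433488) = sqrt((-22 - 3)*(-287) + 433488) = sqrt(-25*(-287) + 433488) = sqrt(7175 + 433488) = sqrt(440663)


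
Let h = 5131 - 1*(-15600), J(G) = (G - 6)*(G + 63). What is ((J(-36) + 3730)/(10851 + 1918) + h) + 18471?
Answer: 500572934/12769 ≈ 39202.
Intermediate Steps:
J(G) = (-6 + G)*(63 + G)
h = 20731 (h = 5131 + 15600 = 20731)
((J(-36) + 3730)/(10851 + 1918) + h) + 18471 = (((-378 + (-36)² + 57*(-36)) + 3730)/(10851 + 1918) + 20731) + 18471 = (((-378 + 1296 - 2052) + 3730)/12769 + 20731) + 18471 = ((-1134 + 3730)*(1/12769) + 20731) + 18471 = (2596*(1/12769) + 20731) + 18471 = (2596/12769 + 20731) + 18471 = 264716735/12769 + 18471 = 500572934/12769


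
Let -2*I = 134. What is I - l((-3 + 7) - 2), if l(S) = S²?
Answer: -71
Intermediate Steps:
I = -67 (I = -½*134 = -67)
I - l((-3 + 7) - 2) = -67 - ((-3 + 7) - 2)² = -67 - (4 - 2)² = -67 - 1*2² = -67 - 1*4 = -67 - 4 = -71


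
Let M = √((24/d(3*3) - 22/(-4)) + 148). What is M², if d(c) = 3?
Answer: 323/2 ≈ 161.50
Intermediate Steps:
M = √646/2 (M = √((24/3 - 22/(-4)) + 148) = √((24*(⅓) - 22*(-¼)) + 148) = √((8 + 11/2) + 148) = √(27/2 + 148) = √(323/2) = √646/2 ≈ 12.708)
M² = (√646/2)² = 323/2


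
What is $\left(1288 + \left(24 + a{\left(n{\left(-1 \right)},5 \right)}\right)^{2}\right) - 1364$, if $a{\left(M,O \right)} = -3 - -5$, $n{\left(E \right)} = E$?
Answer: $600$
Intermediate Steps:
$a{\left(M,O \right)} = 2$ ($a{\left(M,O \right)} = -3 + 5 = 2$)
$\left(1288 + \left(24 + a{\left(n{\left(-1 \right)},5 \right)}\right)^{2}\right) - 1364 = \left(1288 + \left(24 + 2\right)^{2}\right) - 1364 = \left(1288 + 26^{2}\right) - 1364 = \left(1288 + 676\right) - 1364 = 1964 - 1364 = 600$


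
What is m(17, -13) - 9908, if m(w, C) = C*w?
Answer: -10129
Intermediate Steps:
m(17, -13) - 9908 = -13*17 - 9908 = -221 - 9908 = -10129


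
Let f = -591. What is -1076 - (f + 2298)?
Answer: -2783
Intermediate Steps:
-1076 - (f + 2298) = -1076 - (-591 + 2298) = -1076 - 1*1707 = -1076 - 1707 = -2783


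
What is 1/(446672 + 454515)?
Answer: 1/901187 ≈ 1.1096e-6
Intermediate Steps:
1/(446672 + 454515) = 1/901187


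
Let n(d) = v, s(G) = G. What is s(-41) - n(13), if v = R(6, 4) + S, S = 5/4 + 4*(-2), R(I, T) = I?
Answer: -161/4 ≈ -40.250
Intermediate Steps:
S = -27/4 (S = 5*(¼) - 8 = 5/4 - 8 = -27/4 ≈ -6.7500)
v = -¾ (v = 6 - 27/4 = -¾ ≈ -0.75000)
n(d) = -¾
s(-41) - n(13) = -41 - 1*(-¾) = -41 + ¾ = -161/4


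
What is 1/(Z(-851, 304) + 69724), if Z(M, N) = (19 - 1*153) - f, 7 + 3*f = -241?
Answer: 3/209018 ≈ 1.4353e-5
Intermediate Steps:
f = -248/3 (f = -7/3 + (⅓)*(-241) = -7/3 - 241/3 = -248/3 ≈ -82.667)
Z(M, N) = -154/3 (Z(M, N) = (19 - 1*153) - 1*(-248/3) = (19 - 153) + 248/3 = -134 + 248/3 = -154/3)
1/(Z(-851, 304) + 69724) = 1/(-154/3 + 69724) = 1/(209018/3) = 3/209018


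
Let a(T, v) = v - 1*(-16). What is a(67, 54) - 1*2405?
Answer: -2335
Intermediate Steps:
a(T, v) = 16 + v (a(T, v) = v + 16 = 16 + v)
a(67, 54) - 1*2405 = (16 + 54) - 1*2405 = 70 - 2405 = -2335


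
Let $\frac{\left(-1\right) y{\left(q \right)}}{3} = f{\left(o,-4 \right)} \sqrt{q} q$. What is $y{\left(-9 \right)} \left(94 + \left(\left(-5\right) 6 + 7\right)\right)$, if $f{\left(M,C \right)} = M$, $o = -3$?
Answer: $- 17253 i \approx - 17253.0 i$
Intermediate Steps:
$y{\left(q \right)} = 9 q^{\frac{3}{2}}$ ($y{\left(q \right)} = - 3 - 3 \sqrt{q} q = - 3 \left(- 3 q^{\frac{3}{2}}\right) = 9 q^{\frac{3}{2}}$)
$y{\left(-9 \right)} \left(94 + \left(\left(-5\right) 6 + 7\right)\right) = 9 \left(-9\right)^{\frac{3}{2}} \left(94 + \left(\left(-5\right) 6 + 7\right)\right) = 9 \left(- 27 i\right) \left(94 + \left(-30 + 7\right)\right) = - 243 i \left(94 - 23\right) = - 243 i 71 = - 17253 i$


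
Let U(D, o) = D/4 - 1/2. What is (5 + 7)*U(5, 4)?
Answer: 9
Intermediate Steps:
U(D, o) = -1/2 + D/4 (U(D, o) = D*(1/4) - 1*1/2 = D/4 - 1/2 = -1/2 + D/4)
(5 + 7)*U(5, 4) = (5 + 7)*(-1/2 + (1/4)*5) = 12*(-1/2 + 5/4) = 12*(3/4) = 9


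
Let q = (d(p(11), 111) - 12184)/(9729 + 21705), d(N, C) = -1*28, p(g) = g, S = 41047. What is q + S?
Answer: 645129593/15717 ≈ 41047.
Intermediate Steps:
d(N, C) = -28
q = -6106/15717 (q = (-28 - 12184)/(9729 + 21705) = -12212/31434 = -12212*1/31434 = -6106/15717 ≈ -0.38850)
q + S = -6106/15717 + 41047 = 645129593/15717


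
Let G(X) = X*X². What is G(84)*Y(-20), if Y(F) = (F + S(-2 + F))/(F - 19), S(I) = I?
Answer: 8297856/13 ≈ 6.3830e+5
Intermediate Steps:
Y(F) = (-2 + 2*F)/(-19 + F) (Y(F) = (F + (-2 + F))/(F - 19) = (-2 + 2*F)/(-19 + F))
G(X) = X³
G(84)*Y(-20) = 84³*(2*(-1 - 20)/(-19 - 20)) = 592704*(2*(-21)/(-39)) = 592704*(2*(-1/39)*(-21)) = 592704*(14/13) = 8297856/13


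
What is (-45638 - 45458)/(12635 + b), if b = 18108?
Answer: -91096/30743 ≈ -2.9631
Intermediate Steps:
(-45638 - 45458)/(12635 + b) = (-45638 - 45458)/(12635 + 18108) = -91096/30743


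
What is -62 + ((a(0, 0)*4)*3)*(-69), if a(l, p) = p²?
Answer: -62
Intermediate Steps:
-62 + ((a(0, 0)*4)*3)*(-69) = -62 + ((0²*4)*3)*(-69) = -62 + ((0*4)*3)*(-69) = -62 + (0*3)*(-69) = -62 + 0*(-69) = -62 + 0 = -62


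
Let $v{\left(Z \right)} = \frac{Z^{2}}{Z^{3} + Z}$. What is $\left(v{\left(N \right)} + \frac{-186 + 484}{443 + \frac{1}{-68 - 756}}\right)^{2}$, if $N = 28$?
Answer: $\frac{41200550761139344}{82110521388942225} \approx 0.50177$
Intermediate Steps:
$v{\left(Z \right)} = \frac{Z^{2}}{Z + Z^{3}}$
$\left(v{\left(N \right)} + \frac{-186 + 484}{443 + \frac{1}{-68 - 756}}\right)^{2} = \left(\frac{28}{1 + 28^{2}} + \frac{-186 + 484}{443 + \frac{1}{-68 - 756}}\right)^{2} = \left(\frac{28}{1 + 784} + \frac{298}{443 + \frac{1}{-824}}\right)^{2} = \left(\frac{28}{785} + \frac{298}{443 - \frac{1}{824}}\right)^{2} = \left(28 \cdot \frac{1}{785} + \frac{298}{\frac{365031}{824}}\right)^{2} = \left(\frac{28}{785} + 298 \cdot \frac{824}{365031}\right)^{2} = \left(\frac{28}{785} + \frac{245552}{365031}\right)^{2} = \left(\frac{202979188}{286549335}\right)^{2} = \frac{41200550761139344}{82110521388942225}$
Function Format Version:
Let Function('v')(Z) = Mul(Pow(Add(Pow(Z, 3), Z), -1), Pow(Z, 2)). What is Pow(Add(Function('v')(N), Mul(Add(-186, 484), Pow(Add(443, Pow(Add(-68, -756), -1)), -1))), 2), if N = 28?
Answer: Rational(41200550761139344, 82110521388942225) ≈ 0.50177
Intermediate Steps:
Function('v')(Z) = Mul(Pow(Z, 2), Pow(Add(Z, Pow(Z, 3)), -1)) (Function('v')(Z) = Mul(Pow(Add(Z, Pow(Z, 3)), -1), Pow(Z, 2)) = Mul(Pow(Z, 2), Pow(Add(Z, Pow(Z, 3)), -1)))
Pow(Add(Function('v')(N), Mul(Add(-186, 484), Pow(Add(443, Pow(Add(-68, -756), -1)), -1))), 2) = Pow(Add(Mul(28, Pow(Add(1, Pow(28, 2)), -1)), Mul(Add(-186, 484), Pow(Add(443, Pow(Add(-68, -756), -1)), -1))), 2) = Pow(Add(Mul(28, Pow(Add(1, 784), -1)), Mul(298, Pow(Add(443, Pow(-824, -1)), -1))), 2) = Pow(Add(Mul(28, Pow(785, -1)), Mul(298, Pow(Add(443, Rational(-1, 824)), -1))), 2) = Pow(Add(Mul(28, Rational(1, 785)), Mul(298, Pow(Rational(365031, 824), -1))), 2) = Pow(Add(Rational(28, 785), Mul(298, Rational(824, 365031))), 2) = Pow(Add(Rational(28, 785), Rational(245552, 365031)), 2) = Pow(Rational(202979188, 286549335), 2) = Rational(41200550761139344, 82110521388942225)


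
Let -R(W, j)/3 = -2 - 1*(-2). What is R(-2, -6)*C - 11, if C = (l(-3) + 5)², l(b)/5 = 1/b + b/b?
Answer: -11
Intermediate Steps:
R(W, j) = 0 (R(W, j) = -3*(-2 - 1*(-2)) = -3*(-2 + 2) = -3*0 = 0)
l(b) = 5 + 5/b (l(b) = 5*(1/b + b/b) = 5*(1/b + 1) = 5*(1 + 1/b) = 5 + 5/b)
C = 625/9 (C = ((5 + 5/(-3)) + 5)² = ((5 + 5*(-⅓)) + 5)² = ((5 - 5/3) + 5)² = (10/3 + 5)² = (25/3)² = 625/9 ≈ 69.444)
R(-2, -6)*C - 11 = 0*(625/9) - 11 = 0 - 11 = -11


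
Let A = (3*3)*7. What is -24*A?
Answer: -1512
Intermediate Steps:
A = 63 (A = 9*7 = 63)
-24*A = -24*63 = -1512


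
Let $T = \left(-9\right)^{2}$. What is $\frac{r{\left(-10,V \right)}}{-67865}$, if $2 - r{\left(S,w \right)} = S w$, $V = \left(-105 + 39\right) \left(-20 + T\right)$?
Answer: $\frac{40258}{67865} \approx 0.59321$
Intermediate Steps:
$T = 81$
$V = -4026$ ($V = \left(-105 + 39\right) \left(-20 + 81\right) = \left(-66\right) 61 = -4026$)
$r{\left(S,w \right)} = 2 - S w$
$\frac{r{\left(-10,V \right)}}{-67865} = \frac{2 - \left(-10\right) \left(-4026\right)}{-67865} = \left(2 - 40260\right) \left(- \frac{1}{67865}\right) = \left(-40258\right) \left(- \frac{1}{67865}\right) = \frac{40258}{67865}$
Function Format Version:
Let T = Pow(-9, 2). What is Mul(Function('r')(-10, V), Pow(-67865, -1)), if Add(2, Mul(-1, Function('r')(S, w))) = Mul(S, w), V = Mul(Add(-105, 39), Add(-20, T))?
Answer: Rational(40258, 67865) ≈ 0.59321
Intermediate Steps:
T = 81
V = -4026 (V = Mul(Add(-105, 39), Add(-20, 81)) = Mul(-66, 61) = -4026)
Function('r')(S, w) = Add(2, Mul(-1, S, w)) (Function('r')(S, w) = Add(2, Mul(-1, Mul(S, w))) = Add(2, Mul(-1, S, w)))
Mul(Function('r')(-10, V), Pow(-67865, -1)) = Mul(Add(2, Mul(-1, -10, -4026)), Pow(-67865, -1)) = Mul(Add(2, -40260), Rational(-1, 67865)) = Mul(-40258, Rational(-1, 67865)) = Rational(40258, 67865)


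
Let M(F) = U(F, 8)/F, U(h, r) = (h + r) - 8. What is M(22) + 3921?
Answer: 3922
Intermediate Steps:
U(h, r) = -8 + h + r
M(F) = 1 (M(F) = (-8 + F + 8)/F = F/F = 1)
M(22) + 3921 = 1 + 3921 = 3922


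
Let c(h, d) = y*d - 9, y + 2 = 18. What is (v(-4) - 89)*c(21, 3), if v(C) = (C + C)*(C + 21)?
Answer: -8775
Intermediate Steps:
y = 16 (y = -2 + 18 = 16)
v(C) = 2*C*(21 + C) (v(C) = (2*C)*(21 + C) = 2*C*(21 + C))
c(h, d) = -9 + 16*d (c(h, d) = 16*d - 9 = -9 + 16*d)
(v(-4) - 89)*c(21, 3) = (2*(-4)*(21 - 4) - 89)*(-9 + 16*3) = (2*(-4)*17 - 89)*(-9 + 48) = (-136 - 89)*39 = -225*39 = -8775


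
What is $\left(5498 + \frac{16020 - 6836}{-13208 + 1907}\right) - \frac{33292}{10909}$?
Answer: $\frac{677331363134}{123282609} \approx 5494.1$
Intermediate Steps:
$\left(5498 + \frac{16020 - 6836}{-13208 + 1907}\right) - \frac{33292}{10909} = \left(5498 + \frac{9184}{-11301}\right) - \frac{33292}{10909} = \left(5498 + 9184 \left(- \frac{1}{11301}\right)\right) - \frac{33292}{10909} = \left(5498 - \frac{9184}{11301}\right) - \frac{33292}{10909} = \frac{62123714}{11301} - \frac{33292}{10909} = \frac{677331363134}{123282609}$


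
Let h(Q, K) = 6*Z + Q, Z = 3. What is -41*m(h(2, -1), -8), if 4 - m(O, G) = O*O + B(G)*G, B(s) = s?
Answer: 18860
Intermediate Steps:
h(Q, K) = 18 + Q (h(Q, K) = 6*3 + Q = 18 + Q)
m(O, G) = 4 - G**2 - O**2 (m(O, G) = 4 - (O*O + G*G) = 4 - (O**2 + G**2) = 4 - (G**2 + O**2) = 4 + (-G**2 - O**2) = 4 - G**2 - O**2)
-41*m(h(2, -1), -8) = -41*(4 - 1*(-8)**2 - (18 + 2)**2) = -41*(4 - 1*64 - 1*20**2) = -41*(4 - 64 - 1*400) = -41*(4 - 64 - 400) = -41*(-460) = 18860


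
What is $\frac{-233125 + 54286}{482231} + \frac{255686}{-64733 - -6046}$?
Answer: $- \frac{133795239859}{28300690697} \approx -4.7276$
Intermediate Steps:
$\frac{-233125 + 54286}{482231} + \frac{255686}{-64733 - -6046} = \left(-178839\right) \frac{1}{482231} + \frac{255686}{-64733 + 6046} = - \frac{178839}{482231} + \frac{255686}{-58687} = - \frac{178839}{482231} + 255686 \left(- \frac{1}{58687}\right) = - \frac{178839}{482231} - \frac{255686}{58687} = - \frac{133795239859}{28300690697}$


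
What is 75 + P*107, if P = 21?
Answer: 2322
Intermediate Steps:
75 + P*107 = 75 + 21*107 = 75 + 2247 = 2322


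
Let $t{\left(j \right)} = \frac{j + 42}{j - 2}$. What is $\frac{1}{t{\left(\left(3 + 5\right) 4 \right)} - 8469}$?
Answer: $- \frac{15}{126998} \approx -0.00011811$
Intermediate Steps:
$t{\left(j \right)} = \frac{42 + j}{-2 + j}$
$\frac{1}{t{\left(\left(3 + 5\right) 4 \right)} - 8469} = \frac{1}{\frac{42 + \left(3 + 5\right) 4}{-2 + \left(3 + 5\right) 4} - 8469} = \frac{1}{\frac{42 + 8 \cdot 4}{-2 + 8 \cdot 4} - 8469} = \frac{1}{\frac{42 + 32}{-2 + 32} - 8469} = \frac{1}{\frac{1}{30} \cdot 74 - 8469} = \frac{1}{\frac{37}{15} - 8469} = \frac{1}{- \frac{126998}{15}} = - \frac{15}{126998}$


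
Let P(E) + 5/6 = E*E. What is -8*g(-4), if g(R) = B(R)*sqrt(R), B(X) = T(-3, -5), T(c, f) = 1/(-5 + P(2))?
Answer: 96*I/11 ≈ 8.7273*I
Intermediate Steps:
P(E) = -5/6 + E**2 (P(E) = -5/6 + E*E = -5/6 + E**2)
T(c, f) = -6/11 (T(c, f) = 1/(-5 + (-5/6 + 2**2)) = 1/(-5 + (-5/6 + 4)) = 1/(-5 + 19/6) = 1/(-11/6) = -6/11)
B(X) = -6/11
g(R) = -6*sqrt(R)/11
-8*g(-4) = -(-48)*sqrt(-4)/11 = -(-48)*2*I/11 = -(-96)*I/11 = 96*I/11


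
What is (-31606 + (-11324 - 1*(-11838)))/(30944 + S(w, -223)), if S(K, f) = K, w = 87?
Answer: -31092/31031 ≈ -1.0020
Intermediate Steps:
(-31606 + (-11324 - 1*(-11838)))/(30944 + S(w, -223)) = (-31606 + (-11324 - 1*(-11838)))/(30944 + 87) = (-31606 + (-11324 + 11838))/31031 = (-31606 + 514)*(1/31031) = -31092*1/31031 = -31092/31031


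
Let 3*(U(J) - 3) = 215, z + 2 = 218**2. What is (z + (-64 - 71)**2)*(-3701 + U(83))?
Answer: -715261613/3 ≈ -2.3842e+8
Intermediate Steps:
z = 47522 (z = -2 + 218**2 = -2 + 47524 = 47522)
U(J) = 224/3 (U(J) = 3 + (1/3)*215 = 3 + 215/3 = 224/3)
(z + (-64 - 71)**2)*(-3701 + U(83)) = (47522 + (-64 - 71)**2)*(-3701 + 224/3) = (47522 + (-135)**2)*(-10879/3) = (47522 + 18225)*(-10879/3) = 65747*(-10879/3) = -715261613/3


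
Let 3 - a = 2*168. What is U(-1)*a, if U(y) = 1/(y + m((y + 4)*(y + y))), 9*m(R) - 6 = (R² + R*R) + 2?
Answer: -2997/71 ≈ -42.211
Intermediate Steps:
m(R) = 8/9 + 2*R²/9 (m(R) = ⅔ + ((R² + R*R) + 2)/9 = ⅔ + ((R² + R²) + 2)/9 = ⅔ + (2*R² + 2)/9 = ⅔ + (2 + 2*R²)/9 = ⅔ + (2/9 + 2*R²/9) = 8/9 + 2*R²/9)
a = -333 (a = 3 - 2*168 = 3 - 1*336 = 3 - 336 = -333)
U(y) = 1/(8/9 + y + 8*y²*(4 + y)²/9) (U(y) = 1/(y + (8/9 + 2*((y + 4)*(y + y))²/9)) = 1/(y + (8/9 + 2*((4 + y)*(2*y))²/9)) = 1/(y + (8/9 + 2*(2*y*(4 + y))²/9)) = 1/(y + (8/9 + 2*(4*y²*(4 + y)²)/9)) = 1/(y + (8/9 + 8*y²*(4 + y)²/9)) = 1/(8/9 + y + 8*y²*(4 + y)²/9))
U(-1)*a = (9/(8 + 9*(-1) + 8*(-1)²*(4 - 1)²))*(-333) = (9/(8 - 9 + 8*1*3²))*(-333) = (9/(8 - 9 + 8*1*9))*(-333) = (9/(8 - 9 + 72))*(-333) = (9/71)*(-333) = -2997/71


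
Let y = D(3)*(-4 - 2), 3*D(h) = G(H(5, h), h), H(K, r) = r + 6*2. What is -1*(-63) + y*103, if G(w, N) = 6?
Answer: -1173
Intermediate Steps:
H(K, r) = 12 + r (H(K, r) = r + 12 = 12 + r)
D(h) = 2 (D(h) = (1/3)*6 = 2)
y = -12 (y = 2*(-4 - 2) = 2*(-6) = -12)
-1*(-63) + y*103 = -1*(-63) - 12*103 = 63 - 1236 = -1173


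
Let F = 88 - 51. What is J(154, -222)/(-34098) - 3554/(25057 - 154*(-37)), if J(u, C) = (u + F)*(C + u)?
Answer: 139130824/524341995 ≈ 0.26534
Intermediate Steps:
F = 37
J(u, C) = (37 + u)*(C + u) (J(u, C) = (u + 37)*(C + u) = (37 + u)*(C + u))
J(154, -222)/(-34098) - 3554/(25057 - 154*(-37)) = (154² + 37*(-222) + 37*154 - 222*154)/(-34098) - 3554/(25057 - 154*(-37)) = (23716 - 8214 + 5698 - 34188)*(-1/34098) - 3554/(25057 - 1*(-5698)) = -12988*(-1/34098) - 3554/(25057 + 5698) = 6494/17049 - 3554/30755 = 139130824/524341995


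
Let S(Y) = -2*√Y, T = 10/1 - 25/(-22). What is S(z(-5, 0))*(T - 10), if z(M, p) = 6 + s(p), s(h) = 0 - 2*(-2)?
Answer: -25*√10/11 ≈ -7.1870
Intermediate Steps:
s(h) = 4 (s(h) = 0 + 4 = 4)
z(M, p) = 10 (z(M, p) = 6 + 4 = 10)
T = 245/22 (T = 10*1 - 25*(-1/22) = 10 + 25/22 = 245/22 ≈ 11.136)
S(z(-5, 0))*(T - 10) = (-2*√10)*(245/22 - 10) = -2*√10*(25/22) = -25*√10/11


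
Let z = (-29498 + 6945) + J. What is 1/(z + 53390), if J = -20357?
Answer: 1/10480 ≈ 9.5420e-5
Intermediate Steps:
z = -42910 (z = (-29498 + 6945) - 20357 = -22553 - 20357 = -42910)
1/(z + 53390) = 1/(-42910 + 53390) = 1/10480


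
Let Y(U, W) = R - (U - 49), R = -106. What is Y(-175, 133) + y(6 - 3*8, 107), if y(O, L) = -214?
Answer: -96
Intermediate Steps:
Y(U, W) = -57 - U (Y(U, W) = -106 - (U - 49) = -106 - (-49 + U) = -106 + (49 - U) = -57 - U)
Y(-175, 133) + y(6 - 3*8, 107) = (-57 - 1*(-175)) - 214 = (-57 + 175) - 214 = 118 - 214 = -96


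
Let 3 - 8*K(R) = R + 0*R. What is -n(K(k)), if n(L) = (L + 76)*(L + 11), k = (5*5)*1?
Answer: -9669/16 ≈ -604.31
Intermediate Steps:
k = 25 (k = 25*1 = 25)
K(R) = 3/8 - R/8 (K(R) = 3/8 - (R + 0*R)/8 = 3/8 - (R + 0)/8 = 3/8 - R/8)
n(L) = (11 + L)*(76 + L) (n(L) = (76 + L)*(11 + L) = (11 + L)*(76 + L))
-n(K(k)) = -(836 + (3/8 - ⅛*25)² + 87*(3/8 - ⅛*25)) = -(836 + (3/8 - 25/8)² + 87*(3/8 - 25/8)) = -(836 + (-11/4)² + 87*(-11/4)) = -(836 + 121/16 - 957/4) = -1*9669/16 = -9669/16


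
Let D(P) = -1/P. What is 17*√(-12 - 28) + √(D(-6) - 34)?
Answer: I*(√1218 + 204*√10)/6 ≈ 113.33*I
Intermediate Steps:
17*√(-12 - 28) + √(D(-6) - 34) = 17*√(-12 - 28) + √(-1/(-6) - 34) = 17*√(-40) + √(-1*(-⅙) - 34) = 17*(2*I*√10) + √(⅙ - 34) = 34*I*√10 + √(-203/6) = 34*I*√10 + I*√1218/6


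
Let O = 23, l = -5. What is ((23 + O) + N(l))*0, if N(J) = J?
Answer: 0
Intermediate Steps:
((23 + O) + N(l))*0 = ((23 + 23) - 5)*0 = (46 - 5)*0 = 41*0 = 0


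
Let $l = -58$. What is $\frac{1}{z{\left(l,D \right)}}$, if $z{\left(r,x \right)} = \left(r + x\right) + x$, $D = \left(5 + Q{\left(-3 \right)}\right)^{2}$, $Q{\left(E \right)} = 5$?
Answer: $\frac{1}{142} \approx 0.0070423$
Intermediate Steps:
$D = 100$ ($D = \left(5 + 5\right)^{2} = 10^{2} = 100$)
$z{\left(r,x \right)} = r + 2 x$
$\frac{1}{z{\left(l,D \right)}} = \frac{1}{-58 + 2 \cdot 100} = \frac{1}{-58 + 200} = \frac{1}{142}$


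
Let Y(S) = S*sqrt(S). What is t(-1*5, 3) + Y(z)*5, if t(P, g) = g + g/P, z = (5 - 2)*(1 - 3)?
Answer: 12/5 - 30*I*sqrt(6) ≈ 2.4 - 73.485*I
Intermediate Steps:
z = -6 (z = 3*(-2) = -6)
Y(S) = S**(3/2)
t(-1*5, 3) + Y(z)*5 = (3 + 3/((-1*5))) + (-6)**(3/2)*5 = (3 + 3/(-5)) - 6*I*sqrt(6)*5 = (3 + 3*(-1/5)) - 30*I*sqrt(6) = (3 - 3/5) - 30*I*sqrt(6) = 12/5 - 30*I*sqrt(6)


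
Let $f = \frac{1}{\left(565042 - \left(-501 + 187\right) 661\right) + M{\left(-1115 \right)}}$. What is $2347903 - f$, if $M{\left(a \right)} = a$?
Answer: $\frac{1811362554342}{771481} \approx 2.3479 \cdot 10^{6}$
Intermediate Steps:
$f = \frac{1}{771481}$ ($f = \frac{1}{\left(565042 - \left(-501 + 187\right) 661\right) - 1115} = \frac{1}{\left(565042 - \left(-314\right) 661\right) - 1115} = \frac{1}{\left(565042 - -207554\right) - 1115} = \frac{1}{\left(565042 + 207554\right) - 1115} = \frac{1}{772596 - 1115} = \frac{1}{771481} \approx 1.2962 \cdot 10^{-6}$)
$2347903 - f = 2347903 - \frac{1}{771481} = \frac{1811362554342}{771481}$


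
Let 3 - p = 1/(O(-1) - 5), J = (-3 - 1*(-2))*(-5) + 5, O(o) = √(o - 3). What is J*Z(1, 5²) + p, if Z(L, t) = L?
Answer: 382/29 + 2*I/29 ≈ 13.172 + 0.068966*I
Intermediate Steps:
O(o) = √(-3 + o)
J = 10 (J = (-3 + 2)*(-5) + 5 = -1*(-5) + 5 = 5 + 5 = 10)
p = 3 - (-5 - 2*I)/29 (p = 3 - 1/(√(-3 - 1) - 5) = 3 - 1/(√(-4) - 5) = 3 - 1/(2*I - 5) = 3 - 1/(-5 + 2*I) = 3 - (-5 - 2*I)/29 ≈ 3.1724 + 0.068966*I)
J*Z(1, 5²) + p = 10*1 + (92/29 + 2*I/29) = 10 + (92/29 + 2*I/29) = 382/29 + 2*I/29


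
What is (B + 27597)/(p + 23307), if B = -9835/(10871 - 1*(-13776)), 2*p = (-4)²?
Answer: 97167632/82092115 ≈ 1.1836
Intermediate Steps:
p = 8 (p = (½)*(-4)² = (½)*16 = 8)
B = -1405/3521 (B = -9835/(10871 + 13776) = -9835/24647 = -9835*1/24647 = -1405/3521 ≈ -0.39903)
(B + 27597)/(p + 23307) = (-1405/3521 + 27597)/(8 + 23307) = (97167632/3521)/23315 = (97167632/3521)*(1/23315) = 97167632/82092115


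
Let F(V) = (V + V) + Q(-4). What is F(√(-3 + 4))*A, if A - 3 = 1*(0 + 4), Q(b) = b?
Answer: -14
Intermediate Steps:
F(V) = -4 + 2*V (F(V) = (V + V) - 4 = 2*V - 4 = -4 + 2*V)
A = 7 (A = 3 + 1*(0 + 4) = 3 + 1*4 = 3 + 4 = 7)
F(√(-3 + 4))*A = (-4 + 2*√(-3 + 4))*7 = (-4 + 2*√1)*7 = (-4 + 2*1)*7 = (-4 + 2)*7 = -2*7 = -14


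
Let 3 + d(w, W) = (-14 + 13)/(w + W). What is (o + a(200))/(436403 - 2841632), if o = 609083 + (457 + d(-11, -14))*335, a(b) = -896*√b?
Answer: -1268644/4008715 + 8960*√2/2405229 ≈ -0.31120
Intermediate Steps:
d(w, W) = -3 - 1/(W + w) (d(w, W) = -3 + (-14 + 13)/(w + W) = -3 - 1/(W + w))
o = 3805932/5 (o = 609083 + (457 + (-1 - 3*(-14) - 3*(-11))/(-14 - 11))*335 = 609083 + (457 + (-1 + 42 + 33)/(-25))*335 = 609083 + (457 - 1/25*74)*335 = 609083 + (457 - 74/25)*335 = 609083 + (11351/25)*335 = 609083 + 760517/5 = 3805932/5 ≈ 7.6119e+5)
(o + a(200))/(436403 - 2841632) = (3805932/5 - 8960*√2)/(436403 - 2841632) = (3805932/5 - 8960*√2)/(-2405229) = (3805932/5 - 8960*√2)*(-1/2405229) = -1268644/4008715 + 8960*√2/2405229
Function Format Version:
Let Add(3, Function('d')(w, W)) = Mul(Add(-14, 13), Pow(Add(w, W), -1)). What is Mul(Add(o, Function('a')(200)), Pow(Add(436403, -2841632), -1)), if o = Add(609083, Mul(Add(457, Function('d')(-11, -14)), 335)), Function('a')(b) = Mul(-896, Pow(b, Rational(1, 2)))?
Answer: Add(Rational(-1268644, 4008715), Mul(Rational(8960, 2405229), Pow(2, Rational(1, 2)))) ≈ -0.31120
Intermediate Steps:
Function('d')(w, W) = Add(-3, Mul(-1, Pow(Add(W, w), -1))) (Function('d')(w, W) = Add(-3, Mul(Add(-14, 13), Pow(Add(w, W), -1))) = Add(-3, Mul(-1, Pow(Add(W, w), -1))))
o = Rational(3805932, 5) (o = Add(609083, Mul(Add(457, Mul(Pow(Add(-14, -11), -1), Add(-1, Mul(-3, -14), Mul(-3, -11)))), 335)) = Add(609083, Mul(Add(457, Mul(Pow(-25, -1), Add(-1, 42, 33))), 335)) = Add(609083, Mul(Add(457, Mul(Rational(-1, 25), 74)), 335)) = Add(609083, Mul(Add(457, Rational(-74, 25)), 335)) = Add(609083, Mul(Rational(11351, 25), 335)) = Add(609083, Rational(760517, 5)) = Rational(3805932, 5) ≈ 7.6119e+5)
Mul(Add(o, Function('a')(200)), Pow(Add(436403, -2841632), -1)) = Mul(Add(Rational(3805932, 5), Mul(-896, Pow(200, Rational(1, 2)))), Pow(Add(436403, -2841632), -1)) = Mul(Add(Rational(3805932, 5), Mul(-896, Mul(10, Pow(2, Rational(1, 2))))), Pow(-2405229, -1)) = Mul(Add(Rational(3805932, 5), Mul(-8960, Pow(2, Rational(1, 2)))), Rational(-1, 2405229)) = Add(Rational(-1268644, 4008715), Mul(Rational(8960, 2405229), Pow(2, Rational(1, 2))))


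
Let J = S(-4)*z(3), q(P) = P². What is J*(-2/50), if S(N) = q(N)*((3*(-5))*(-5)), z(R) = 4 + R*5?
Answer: -912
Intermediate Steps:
z(R) = 4 + 5*R
S(N) = 75*N² (S(N) = N²*((3*(-5))*(-5)) = N²*(-15*(-5)) = N²*75 = 75*N²)
J = 22800 (J = (75*(-4)²)*(4 + 5*3) = (75*16)*(4 + 15) = 1200*19 = 22800)
J*(-2/50) = 22800*(-2/50) = 22800*(-2*1/50) = 22800*(-1/25) = -912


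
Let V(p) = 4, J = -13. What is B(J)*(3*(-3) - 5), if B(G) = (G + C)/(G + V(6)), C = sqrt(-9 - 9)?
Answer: -182/9 + 14*I*sqrt(2)/3 ≈ -20.222 + 6.5997*I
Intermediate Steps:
C = 3*I*sqrt(2) (C = sqrt(-18) = 3*I*sqrt(2) ≈ 4.2426*I)
B(G) = (G + 3*I*sqrt(2))/(4 + G) (B(G) = (G + 3*I*sqrt(2))/(G + 4) = (G + 3*I*sqrt(2))/(4 + G))
B(J)*(3*(-3) - 5) = ((-13 + 3*I*sqrt(2))/(4 - 13))*(3*(-3) - 5) = ((-13 + 3*I*sqrt(2))/(-9))*(-9 - 5) = -(-13 + 3*I*sqrt(2))/9*(-14) = (13/9 - I*sqrt(2)/3)*(-14) = -182/9 + 14*I*sqrt(2)/3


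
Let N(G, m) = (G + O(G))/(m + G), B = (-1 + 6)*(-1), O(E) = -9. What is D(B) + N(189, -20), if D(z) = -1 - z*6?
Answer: 5081/169 ≈ 30.065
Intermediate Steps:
B = -5 (B = 5*(-1) = -5)
D(z) = -1 - 6*z
N(G, m) = (-9 + G)/(G + m) (N(G, m) = (G - 9)/(m + G) = (-9 + G)/(G + m))
D(B) + N(189, -20) = (-1 - 6*(-5)) + (-9 + 189)/(189 - 20) = (-1 + 30) + 180/169 = 29 + (1/169)*180 = 29 + 180/169 = 5081/169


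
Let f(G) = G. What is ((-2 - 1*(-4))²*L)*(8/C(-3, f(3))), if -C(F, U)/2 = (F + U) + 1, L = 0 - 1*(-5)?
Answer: -80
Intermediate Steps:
L = 5 (L = 0 + 5 = 5)
C(F, U) = -2 - 2*F - 2*U (C(F, U) = -2*((F + U) + 1) = -2*(1 + F + U) = -2 - 2*F - 2*U)
((-2 - 1*(-4))²*L)*(8/C(-3, f(3))) = ((-2 - 1*(-4))²*5)*(8/(-2 - 2*(-3) - 2*3)) = ((-2 + 4)²*5)*(8/(-2 + 6 - 6)) = (2²*5)*(8/(-2)) = (4*5)*(8*(-½)) = 20*(-4) = -80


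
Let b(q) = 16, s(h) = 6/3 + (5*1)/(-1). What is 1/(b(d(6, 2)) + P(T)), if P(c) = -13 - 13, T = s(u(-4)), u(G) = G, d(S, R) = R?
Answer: -1/10 ≈ -0.10000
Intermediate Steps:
s(h) = -3 (s(h) = 6*(1/3) + 5*(-1) = 2 - 5 = -3)
T = -3
P(c) = -26
1/(b(d(6, 2)) + P(T)) = 1/(16 - 26) = 1/(-10) = -1/10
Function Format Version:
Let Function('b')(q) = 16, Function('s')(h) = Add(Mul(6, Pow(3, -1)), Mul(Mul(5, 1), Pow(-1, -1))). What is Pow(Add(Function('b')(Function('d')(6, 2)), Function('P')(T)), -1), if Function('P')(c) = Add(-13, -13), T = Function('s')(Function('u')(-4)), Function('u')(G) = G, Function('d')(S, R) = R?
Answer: Rational(-1, 10) ≈ -0.10000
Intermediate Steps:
Function('s')(h) = -3 (Function('s')(h) = Add(Mul(6, Rational(1, 3)), Mul(5, -1)) = Add(2, -5) = -3)
T = -3
Function('P')(c) = -26
Pow(Add(Function('b')(Function('d')(6, 2)), Function('P')(T)), -1) = Pow(Add(16, -26), -1) = Pow(-10, -1) = Rational(-1, 10)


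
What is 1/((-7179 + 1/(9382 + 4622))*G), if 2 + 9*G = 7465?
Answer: -126036/750290578045 ≈ -1.6798e-7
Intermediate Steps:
G = 7463/9 (G = -2/9 + (⅑)*7465 = -2/9 + 7465/9 = 7463/9 ≈ 829.22)
1/((-7179 + 1/(9382 + 4622))*G) = 1/((-7179 + 1/(9382 + 4622))*(7463/9)) = (9/7463)/(-7179 + 1/14004) = (9/7463)/(-100534715/14004) = -14004/100534715*9/7463 = -126036/750290578045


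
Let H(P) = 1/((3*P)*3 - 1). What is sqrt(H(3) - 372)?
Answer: I*sqrt(251446)/26 ≈ 19.286*I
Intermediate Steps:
H(P) = 1/(-1 + 9*P) (H(P) = 1/(9*P - 1) = 1/(-1 + 9*P))
sqrt(H(3) - 372) = sqrt(1/(-1 + 9*3) - 372) = sqrt(1/(-1 + 27) - 372) = sqrt(1/26 - 372) = sqrt(-9671/26) = I*sqrt(251446)/26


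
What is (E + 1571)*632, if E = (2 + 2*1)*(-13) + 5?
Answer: 963168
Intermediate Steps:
E = -47 (E = (2 + 2)*(-13) + 5 = 4*(-13) + 5 = -52 + 5 = -47)
(E + 1571)*632 = (-47 + 1571)*632 = 1524*632 = 963168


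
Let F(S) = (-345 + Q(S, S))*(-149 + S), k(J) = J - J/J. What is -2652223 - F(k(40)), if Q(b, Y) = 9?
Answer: -2689183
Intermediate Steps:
k(J) = -1 + J (k(J) = J - 1*1 = J - 1 = -1 + J)
F(S) = 50064 - 336*S (F(S) = (-345 + 9)*(-149 + S) = -336*(-149 + S) = 50064 - 336*S)
-2652223 - F(k(40)) = -2652223 - (50064 - 336*(-1 + 40)) = -2652223 - (50064 - 336*39) = -2652223 - (50064 - 13104) = -2652223 - 1*36960 = -2652223 - 36960 = -2689183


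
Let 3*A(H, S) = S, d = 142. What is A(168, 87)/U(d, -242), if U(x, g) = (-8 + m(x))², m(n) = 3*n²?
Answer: 29/3658314256 ≈ 7.9271e-9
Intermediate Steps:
A(H, S) = S/3
U(x, g) = (-8 + 3*x²)²
A(168, 87)/U(d, -242) = ((⅓)*87)/((-8 + 3*142²)²) = 29/((-8 + 3*20164)²) = 29/((-8 + 60492)²) = 29/(60484²) = 29/3658314256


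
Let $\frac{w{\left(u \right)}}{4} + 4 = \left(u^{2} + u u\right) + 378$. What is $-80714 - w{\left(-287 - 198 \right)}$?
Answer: $-1964010$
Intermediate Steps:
$w{\left(u \right)} = 1496 + 8 u^{2}$ ($w{\left(u \right)} = -16 + 4 \left(\left(u^{2} + u u\right) + 378\right) = -16 + 4 \left(\left(u^{2} + u^{2}\right) + 378\right) = -16 + 4 \left(2 u^{2} + 378\right) = -16 + 4 \left(378 + 2 u^{2}\right) = -16 + \left(1512 + 8 u^{2}\right) = 1496 + 8 u^{2}$)
$-80714 - w{\left(-287 - 198 \right)} = -80714 - \left(1496 + 8 \left(-287 - 198\right)^{2}\right) = -80714 - \left(1496 + 8 \left(-485\right)^{2}\right) = -80714 - \left(1496 + 8 \cdot 235225\right) = -80714 - \left(1496 + 1881800\right) = -80714 - 1883296 = -1964010$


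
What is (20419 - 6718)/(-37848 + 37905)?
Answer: 4567/19 ≈ 240.37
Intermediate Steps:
(20419 - 6718)/(-37848 + 37905) = 13701/57 = 13701*(1/57) = 4567/19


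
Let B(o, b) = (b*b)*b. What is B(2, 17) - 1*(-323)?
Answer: 5236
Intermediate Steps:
B(o, b) = b³ (B(o, b) = b²*b = b³)
B(2, 17) - 1*(-323) = 17³ - 1*(-323) = 4913 + 323 = 5236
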